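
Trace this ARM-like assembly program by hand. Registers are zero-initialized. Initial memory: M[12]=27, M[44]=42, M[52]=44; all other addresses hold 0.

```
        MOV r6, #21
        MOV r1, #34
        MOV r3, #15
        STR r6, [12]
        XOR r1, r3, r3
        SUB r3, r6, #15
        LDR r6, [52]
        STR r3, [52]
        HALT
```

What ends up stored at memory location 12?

21

after MOV r6, #21: r6=21
after MOV r1, #34: r1=34
after MOV r3, #15: r3=15
STR r6, [12] → M[12]=21
after XOR r1, r3, r3: r1=15^15=0
after SUB r3, r6, #15: r3=21-15=6
after LDR r6, [52]: r6=M[52]=44
STR r3, [52] → M[52]=6
halt.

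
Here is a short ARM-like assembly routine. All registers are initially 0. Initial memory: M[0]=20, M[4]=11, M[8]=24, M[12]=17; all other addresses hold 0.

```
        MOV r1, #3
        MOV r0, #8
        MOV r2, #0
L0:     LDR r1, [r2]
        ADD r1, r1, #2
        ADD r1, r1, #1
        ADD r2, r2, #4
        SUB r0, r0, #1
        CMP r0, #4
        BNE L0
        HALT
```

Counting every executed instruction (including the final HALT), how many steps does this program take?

MOV r1, #3 → r1=3
MOV r0, #8 → r0=8
MOV r2, #0 → r2=0
LDR r1, [r2] → r1=M[0]=20
ADD r1, r1, #2 → r1=20+2=22
ADD r1, r1, #1 → r1=22+1=23
ADD r2, r2, #4 → r2=0+4=4
SUB r0, r0, #1 → r0=8-1=7
CMP r0, #4  (cmp 7,4)
BNE L0: taken
LDR r1, [r2] → r1=M[4]=11
ADD r1, r1, #2 → r1=11+2=13
ADD r1, r1, #1 → r1=13+1=14
ADD r2, r2, #4 → r2=4+4=8
SUB r0, r0, #1 → r0=7-1=6
CMP r0, #4  (cmp 6,4)
BNE L0: taken
LDR r1, [r2] → r1=M[8]=24
ADD r1, r1, #2 → r1=24+2=26
ADD r1, r1, #1 → r1=26+1=27
ADD r2, r2, #4 → r2=8+4=12
SUB r0, r0, #1 → r0=6-1=5
CMP r0, #4  (cmp 5,4)
BNE L0: taken
LDR r1, [r2] → r1=M[12]=17
ADD r1, r1, #2 → r1=17+2=19
ADD r1, r1, #1 → r1=19+1=20
ADD r2, r2, #4 → r2=12+4=16
SUB r0, r0, #1 → r0=5-1=4
CMP r0, #4  (cmp 4,4)
BNE L0: not taken
halt.
Total executed instructions: 32.

32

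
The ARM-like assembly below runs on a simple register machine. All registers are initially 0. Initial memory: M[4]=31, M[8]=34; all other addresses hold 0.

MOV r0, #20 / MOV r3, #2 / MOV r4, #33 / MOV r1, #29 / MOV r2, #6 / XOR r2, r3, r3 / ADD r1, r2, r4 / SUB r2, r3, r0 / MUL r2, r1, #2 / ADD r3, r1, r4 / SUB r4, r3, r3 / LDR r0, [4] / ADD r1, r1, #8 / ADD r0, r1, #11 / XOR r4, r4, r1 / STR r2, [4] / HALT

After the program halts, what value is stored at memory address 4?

after MOV r0, #20: r0=20
after MOV r3, #2: r3=2
after MOV r4, #33: r4=33
after MOV r1, #29: r1=29
after MOV r2, #6: r2=6
after XOR r2, r3, r3: r2=2^2=0
after ADD r1, r2, r4: r1=0+33=33
after SUB r2, r3, r0: r2=2-20=-18
after MUL r2, r1, #2: r2=33*2=66
after ADD r3, r1, r4: r3=33+33=66
after SUB r4, r3, r3: r4=66-66=0
after LDR r0, [4]: r0=M[4]=31
after ADD r1, r1, #8: r1=33+8=41
after ADD r0, r1, #11: r0=41+11=52
after XOR r4, r4, r1: r4=0^41=41
STR r2, [4] → M[4]=66
halt.

66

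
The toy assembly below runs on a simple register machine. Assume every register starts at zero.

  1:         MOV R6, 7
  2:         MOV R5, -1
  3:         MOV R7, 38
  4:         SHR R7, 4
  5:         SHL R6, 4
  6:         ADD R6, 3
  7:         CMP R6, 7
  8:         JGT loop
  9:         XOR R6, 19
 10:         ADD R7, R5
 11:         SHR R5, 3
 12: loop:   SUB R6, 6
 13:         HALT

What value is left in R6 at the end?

MOV R6, 7 → R6=7
MOV R5, -1 → R5=-1
MOV R7, 38 → R7=38
SHR R7, 4 → R7=38>>4=2
SHL R6, 4 → R6=7<<4=112
ADD R6, 3 → R6=112+3=115
CMP R6, 7  (cmp 115,7)
JGT loop: taken
SUB R6, 6 → R6=115-6=109
halt.

109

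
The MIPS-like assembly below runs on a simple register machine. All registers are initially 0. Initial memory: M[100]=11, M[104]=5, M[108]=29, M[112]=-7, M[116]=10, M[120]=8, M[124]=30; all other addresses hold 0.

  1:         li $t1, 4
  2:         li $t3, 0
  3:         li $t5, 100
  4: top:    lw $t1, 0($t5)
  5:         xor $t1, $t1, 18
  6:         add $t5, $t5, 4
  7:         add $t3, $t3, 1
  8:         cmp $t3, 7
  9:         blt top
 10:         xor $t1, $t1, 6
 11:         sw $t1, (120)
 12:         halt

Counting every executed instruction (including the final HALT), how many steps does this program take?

48

$t1=4
$t3=0
$t5=100
$t1=M[100]=11
$t1=11^18=25
$t5=100+4=104
$t3=0+1=1
cmp $t3, 7  (cmp 1,7)
blt top: taken
$t1=M[104]=5
$t1=5^18=23
$t5=104+4=108
$t3=1+1=2
cmp $t3, 7  (cmp 2,7)
blt top: taken
$t1=M[108]=29
$t1=29^18=15
$t5=108+4=112
$t3=2+1=3
cmp $t3, 7  (cmp 3,7)
blt top: taken
$t1=M[112]=-7
$t1=(-7)^18=-21
$t5=112+4=116
$t3=3+1=4
cmp $t3, 7  (cmp 4,7)
blt top: taken
$t1=M[116]=10
$t1=10^18=24
$t5=116+4=120
$t3=4+1=5
cmp $t3, 7  (cmp 5,7)
blt top: taken
$t1=M[120]=8
$t1=8^18=26
$t5=120+4=124
$t3=5+1=6
cmp $t3, 7  (cmp 6,7)
blt top: taken
$t1=M[124]=30
$t1=30^18=12
$t5=124+4=128
$t3=6+1=7
cmp $t3, 7  (cmp 7,7)
blt top: not taken
$t1=12^6=10
sw $t1, (120) → M[120]=10
halt.
Total executed instructions: 48.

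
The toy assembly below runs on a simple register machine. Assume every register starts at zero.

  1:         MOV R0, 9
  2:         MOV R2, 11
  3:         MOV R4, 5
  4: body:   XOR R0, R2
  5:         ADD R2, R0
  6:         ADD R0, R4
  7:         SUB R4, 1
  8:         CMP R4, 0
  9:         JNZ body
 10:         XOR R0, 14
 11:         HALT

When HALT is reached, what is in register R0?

R0=9
R2=11
R4=5
R0=9^11=2
R2=11+2=13
R0=2+5=7
R4=5-1=4
CMP R4, 0  (cmp 4,0)
JNZ body: taken
R0=7^13=10
R2=13+10=23
R0=10+4=14
R4=4-1=3
CMP R4, 0  (cmp 3,0)
JNZ body: taken
R0=14^23=25
R2=23+25=48
R0=25+3=28
R4=3-1=2
CMP R4, 0  (cmp 2,0)
JNZ body: taken
R0=28^48=44
R2=48+44=92
R0=44+2=46
R4=2-1=1
CMP R4, 0  (cmp 1,0)
JNZ body: taken
R0=46^92=114
R2=92+114=206
R0=114+1=115
R4=1-1=0
CMP R4, 0  (cmp 0,0)
JNZ body: not taken
R0=115^14=125
halt.

125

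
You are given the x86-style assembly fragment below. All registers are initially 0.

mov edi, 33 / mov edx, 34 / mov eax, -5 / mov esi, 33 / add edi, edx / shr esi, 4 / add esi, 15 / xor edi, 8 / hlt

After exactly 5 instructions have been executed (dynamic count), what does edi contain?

after mov edi, 33: edi=33
after mov edx, 34: edx=34
after mov eax, -5: eax=-5
after mov esi, 33: esi=33
after add edi, edx: edi=33+34=67
After step 5: edi = 67.

67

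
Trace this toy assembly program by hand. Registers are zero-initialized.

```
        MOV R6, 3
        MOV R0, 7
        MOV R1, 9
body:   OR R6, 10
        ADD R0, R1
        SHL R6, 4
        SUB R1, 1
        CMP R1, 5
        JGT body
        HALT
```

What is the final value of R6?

764576

after MOV R6, 3: R6=3
after MOV R0, 7: R0=7
after MOV R1, 9: R1=9
after OR R6, 10: R6=3|10=11
after ADD R0, R1: R0=7+9=16
after SHL R6, 4: R6=11<<4=176
after SUB R1, 1: R1=9-1=8
CMP R1, 5  (cmp 8,5)
JGT body: taken
after OR R6, 10: R6=176|10=186
after ADD R0, R1: R0=16+8=24
after SHL R6, 4: R6=186<<4=2976
after SUB R1, 1: R1=8-1=7
CMP R1, 5  (cmp 7,5)
JGT body: taken
after OR R6, 10: R6=2976|10=2986
after ADD R0, R1: R0=24+7=31
after SHL R6, 4: R6=2986<<4=47776
after SUB R1, 1: R1=7-1=6
CMP R1, 5  (cmp 6,5)
JGT body: taken
after OR R6, 10: R6=47776|10=47786
after ADD R0, R1: R0=31+6=37
after SHL R6, 4: R6=47786<<4=764576
after SUB R1, 1: R1=6-1=5
CMP R1, 5  (cmp 5,5)
JGT body: not taken
halt.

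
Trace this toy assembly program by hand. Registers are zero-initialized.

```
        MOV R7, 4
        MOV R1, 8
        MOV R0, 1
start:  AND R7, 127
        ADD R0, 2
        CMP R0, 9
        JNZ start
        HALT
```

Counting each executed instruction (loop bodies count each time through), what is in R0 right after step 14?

MOV R7, 4 → R7=4
MOV R1, 8 → R1=8
MOV R0, 1 → R0=1
AND R7, 127 → R7=4&127=4
ADD R0, 2 → R0=1+2=3
CMP R0, 9  (cmp 3,9)
JNZ start: taken
AND R7, 127 → R7=4&127=4
ADD R0, 2 → R0=3+2=5
CMP R0, 9  (cmp 5,9)
JNZ start: taken
AND R7, 127 → R7=4&127=4
ADD R0, 2 → R0=5+2=7
CMP R0, 9  (cmp 7,9)
After step 14: R0 = 7.

7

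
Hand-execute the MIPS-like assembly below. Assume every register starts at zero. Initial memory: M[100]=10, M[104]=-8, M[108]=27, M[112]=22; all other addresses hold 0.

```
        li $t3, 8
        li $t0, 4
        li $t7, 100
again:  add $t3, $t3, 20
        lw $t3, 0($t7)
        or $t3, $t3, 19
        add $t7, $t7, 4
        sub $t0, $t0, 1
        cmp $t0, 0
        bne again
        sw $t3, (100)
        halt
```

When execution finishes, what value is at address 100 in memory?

$t3=8
$t0=4
$t7=100
$t3=8+20=28
$t3=M[100]=10
$t3=10|19=27
$t7=100+4=104
$t0=4-1=3
cmp $t0, 0  (cmp 3,0)
bne again: taken
$t3=27+20=47
$t3=M[104]=-8
$t3=(-8)|19=-5
$t7=104+4=108
$t0=3-1=2
cmp $t0, 0  (cmp 2,0)
bne again: taken
$t3=(-5)+20=15
$t3=M[108]=27
$t3=27|19=27
$t7=108+4=112
$t0=2-1=1
cmp $t0, 0  (cmp 1,0)
bne again: taken
$t3=27+20=47
$t3=M[112]=22
$t3=22|19=23
$t7=112+4=116
$t0=1-1=0
cmp $t0, 0  (cmp 0,0)
bne again: not taken
sw $t3, (100) → M[100]=23
halt.

23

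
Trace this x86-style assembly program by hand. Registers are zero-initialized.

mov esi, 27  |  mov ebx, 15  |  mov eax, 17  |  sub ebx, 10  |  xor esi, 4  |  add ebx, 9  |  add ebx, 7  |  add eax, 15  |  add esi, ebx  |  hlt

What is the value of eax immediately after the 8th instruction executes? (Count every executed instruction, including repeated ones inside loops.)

32

mov esi, 27 → esi=27
mov ebx, 15 → ebx=15
mov eax, 17 → eax=17
sub ebx, 10 → ebx=15-10=5
xor esi, 4 → esi=27^4=31
add ebx, 9 → ebx=5+9=14
add ebx, 7 → ebx=14+7=21
add eax, 15 → eax=17+15=32
After step 8: eax = 32.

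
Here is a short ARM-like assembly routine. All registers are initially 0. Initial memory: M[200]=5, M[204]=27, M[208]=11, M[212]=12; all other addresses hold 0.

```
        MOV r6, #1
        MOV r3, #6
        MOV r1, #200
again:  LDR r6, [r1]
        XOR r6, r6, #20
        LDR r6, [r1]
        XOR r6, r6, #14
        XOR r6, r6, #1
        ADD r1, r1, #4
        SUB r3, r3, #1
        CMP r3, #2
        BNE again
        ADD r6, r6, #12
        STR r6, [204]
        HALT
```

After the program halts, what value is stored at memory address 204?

15

after MOV r6, #1: r6=1
after MOV r3, #6: r3=6
after MOV r1, #200: r1=200
after LDR r6, [r1]: r6=M[200]=5
after XOR r6, r6, #20: r6=5^20=17
after LDR r6, [r1]: r6=M[200]=5
after XOR r6, r6, #14: r6=5^14=11
after XOR r6, r6, #1: r6=11^1=10
after ADD r1, r1, #4: r1=200+4=204
after SUB r3, r3, #1: r3=6-1=5
CMP r3, #2  (cmp 5,2)
BNE again: taken
after LDR r6, [r1]: r6=M[204]=27
after XOR r6, r6, #20: r6=27^20=15
after LDR r6, [r1]: r6=M[204]=27
after XOR r6, r6, #14: r6=27^14=21
after XOR r6, r6, #1: r6=21^1=20
after ADD r1, r1, #4: r1=204+4=208
after SUB r3, r3, #1: r3=5-1=4
CMP r3, #2  (cmp 4,2)
BNE again: taken
after LDR r6, [r1]: r6=M[208]=11
after XOR r6, r6, #20: r6=11^20=31
after LDR r6, [r1]: r6=M[208]=11
after XOR r6, r6, #14: r6=11^14=5
after XOR r6, r6, #1: r6=5^1=4
after ADD r1, r1, #4: r1=208+4=212
after SUB r3, r3, #1: r3=4-1=3
CMP r3, #2  (cmp 3,2)
BNE again: taken
after LDR r6, [r1]: r6=M[212]=12
after XOR r6, r6, #20: r6=12^20=24
after LDR r6, [r1]: r6=M[212]=12
after XOR r6, r6, #14: r6=12^14=2
after XOR r6, r6, #1: r6=2^1=3
after ADD r1, r1, #4: r1=212+4=216
after SUB r3, r3, #1: r3=3-1=2
CMP r3, #2  (cmp 2,2)
BNE again: not taken
after ADD r6, r6, #12: r6=3+12=15
STR r6, [204] → M[204]=15
halt.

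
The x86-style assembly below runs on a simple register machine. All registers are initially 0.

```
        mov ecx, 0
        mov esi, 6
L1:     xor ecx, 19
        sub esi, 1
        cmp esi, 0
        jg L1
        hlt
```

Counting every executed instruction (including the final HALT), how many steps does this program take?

27

mov ecx, 0 → ecx=0
mov esi, 6 → esi=6
xor ecx, 19 → ecx=0^19=19
sub esi, 1 → esi=6-1=5
cmp esi, 0  (cmp 5,0)
jg L1: taken
xor ecx, 19 → ecx=19^19=0
sub esi, 1 → esi=5-1=4
cmp esi, 0  (cmp 4,0)
jg L1: taken
xor ecx, 19 → ecx=0^19=19
sub esi, 1 → esi=4-1=3
cmp esi, 0  (cmp 3,0)
jg L1: taken
xor ecx, 19 → ecx=19^19=0
sub esi, 1 → esi=3-1=2
cmp esi, 0  (cmp 2,0)
jg L1: taken
xor ecx, 19 → ecx=0^19=19
sub esi, 1 → esi=2-1=1
cmp esi, 0  (cmp 1,0)
jg L1: taken
xor ecx, 19 → ecx=19^19=0
sub esi, 1 → esi=1-1=0
cmp esi, 0  (cmp 0,0)
jg L1: not taken
halt.
Total executed instructions: 27.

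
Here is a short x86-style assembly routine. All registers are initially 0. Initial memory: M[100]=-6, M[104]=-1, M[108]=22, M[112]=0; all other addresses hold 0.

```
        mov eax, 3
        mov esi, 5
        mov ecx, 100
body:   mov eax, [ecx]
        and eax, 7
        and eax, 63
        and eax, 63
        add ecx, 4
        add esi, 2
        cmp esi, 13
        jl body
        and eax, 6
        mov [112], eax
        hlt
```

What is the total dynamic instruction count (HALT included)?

38

eax=3
esi=5
ecx=100
eax=M[100]=-6
eax=(-6)&7=2
eax=2&63=2
eax=2&63=2
ecx=100+4=104
esi=5+2=7
cmp esi, 13  (cmp 7,13)
jl body: taken
eax=M[104]=-1
eax=(-1)&7=7
eax=7&63=7
eax=7&63=7
ecx=104+4=108
esi=7+2=9
cmp esi, 13  (cmp 9,13)
jl body: taken
eax=M[108]=22
eax=22&7=6
eax=6&63=6
eax=6&63=6
ecx=108+4=112
esi=9+2=11
cmp esi, 13  (cmp 11,13)
jl body: taken
eax=M[112]=0
eax=0&7=0
eax=0&63=0
eax=0&63=0
ecx=112+4=116
esi=11+2=13
cmp esi, 13  (cmp 13,13)
jl body: not taken
eax=0&6=0
mov [112], eax → M[112]=0
halt.
Total executed instructions: 38.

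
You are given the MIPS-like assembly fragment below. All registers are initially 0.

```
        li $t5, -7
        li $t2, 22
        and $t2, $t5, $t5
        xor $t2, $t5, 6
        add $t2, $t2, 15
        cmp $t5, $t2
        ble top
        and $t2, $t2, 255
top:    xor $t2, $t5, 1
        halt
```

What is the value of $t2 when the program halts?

$t5=-7
$t2=22
$t2=(-7)&(-7)=-7
$t2=(-7)^6=-1
$t2=(-1)+15=14
cmp $t5, $t2  (cmp -7,14)
ble top: taken
$t2=(-7)^1=-8
halt.

-8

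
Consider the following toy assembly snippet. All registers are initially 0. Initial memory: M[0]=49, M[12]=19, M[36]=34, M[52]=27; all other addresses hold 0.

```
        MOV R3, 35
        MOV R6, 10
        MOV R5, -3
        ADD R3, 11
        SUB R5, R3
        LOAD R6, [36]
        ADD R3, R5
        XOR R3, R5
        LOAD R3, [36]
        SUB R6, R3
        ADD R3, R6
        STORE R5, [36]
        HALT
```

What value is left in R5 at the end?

R3=35
R6=10
R5=-3
R3=35+11=46
R5=(-3)-46=-49
R6=M[36]=34
R3=46+(-49)=-3
R3=(-3)^(-49)=50
R3=M[36]=34
R6=34-34=0
R3=34+0=34
STORE R5, [36] → M[36]=-49
halt.

-49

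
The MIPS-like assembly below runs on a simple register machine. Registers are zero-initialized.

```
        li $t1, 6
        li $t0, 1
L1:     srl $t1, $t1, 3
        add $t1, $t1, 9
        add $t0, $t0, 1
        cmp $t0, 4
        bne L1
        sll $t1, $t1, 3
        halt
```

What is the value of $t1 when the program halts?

li $t1, 6 → $t1=6
li $t0, 1 → $t0=1
srl $t1, $t1, 3 → $t1=6>>3=0
add $t1, $t1, 9 → $t1=0+9=9
add $t0, $t0, 1 → $t0=1+1=2
cmp $t0, 4  (cmp 2,4)
bne L1: taken
srl $t1, $t1, 3 → $t1=9>>3=1
add $t1, $t1, 9 → $t1=1+9=10
add $t0, $t0, 1 → $t0=2+1=3
cmp $t0, 4  (cmp 3,4)
bne L1: taken
srl $t1, $t1, 3 → $t1=10>>3=1
add $t1, $t1, 9 → $t1=1+9=10
add $t0, $t0, 1 → $t0=3+1=4
cmp $t0, 4  (cmp 4,4)
bne L1: not taken
sll $t1, $t1, 3 → $t1=10<<3=80
halt.

80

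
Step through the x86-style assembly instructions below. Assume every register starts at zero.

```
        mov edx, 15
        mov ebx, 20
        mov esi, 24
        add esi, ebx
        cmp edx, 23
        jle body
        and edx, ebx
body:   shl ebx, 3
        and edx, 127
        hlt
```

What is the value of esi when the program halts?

44

after mov edx, 15: edx=15
after mov ebx, 20: ebx=20
after mov esi, 24: esi=24
after add esi, ebx: esi=24+20=44
cmp edx, 23  (cmp 15,23)
jle body: taken
after shl ebx, 3: ebx=20<<3=160
after and edx, 127: edx=15&127=15
halt.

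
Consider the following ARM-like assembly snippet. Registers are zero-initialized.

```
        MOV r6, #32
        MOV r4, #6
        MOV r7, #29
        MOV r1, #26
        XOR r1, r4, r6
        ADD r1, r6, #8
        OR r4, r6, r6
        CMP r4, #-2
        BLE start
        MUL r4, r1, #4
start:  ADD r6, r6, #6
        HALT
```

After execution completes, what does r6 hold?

r6=32
r4=6
r7=29
r1=26
r1=6^32=38
r1=32+8=40
r4=32|32=32
CMP r4, #-2  (cmp 32,-2)
BLE start: not taken
r4=40*4=160
r6=32+6=38
halt.

38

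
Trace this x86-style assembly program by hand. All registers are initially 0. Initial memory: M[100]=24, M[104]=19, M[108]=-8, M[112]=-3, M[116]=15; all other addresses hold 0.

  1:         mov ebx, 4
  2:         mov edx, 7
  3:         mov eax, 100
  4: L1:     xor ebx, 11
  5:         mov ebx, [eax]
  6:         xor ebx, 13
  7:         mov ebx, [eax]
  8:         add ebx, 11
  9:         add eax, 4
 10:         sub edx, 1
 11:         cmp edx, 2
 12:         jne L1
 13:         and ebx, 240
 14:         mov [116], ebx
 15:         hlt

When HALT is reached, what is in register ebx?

after mov ebx, 4: ebx=4
after mov edx, 7: edx=7
after mov eax, 100: eax=100
after xor ebx, 11: ebx=4^11=15
after mov ebx, [eax]: ebx=M[100]=24
after xor ebx, 13: ebx=24^13=21
after mov ebx, [eax]: ebx=M[100]=24
after add ebx, 11: ebx=24+11=35
after add eax, 4: eax=100+4=104
after sub edx, 1: edx=7-1=6
cmp edx, 2  (cmp 6,2)
jne L1: taken
after xor ebx, 11: ebx=35^11=40
after mov ebx, [eax]: ebx=M[104]=19
after xor ebx, 13: ebx=19^13=30
after mov ebx, [eax]: ebx=M[104]=19
after add ebx, 11: ebx=19+11=30
after add eax, 4: eax=104+4=108
after sub edx, 1: edx=6-1=5
cmp edx, 2  (cmp 5,2)
jne L1: taken
after xor ebx, 11: ebx=30^11=21
after mov ebx, [eax]: ebx=M[108]=-8
after xor ebx, 13: ebx=(-8)^13=-11
after mov ebx, [eax]: ebx=M[108]=-8
after add ebx, 11: ebx=(-8)+11=3
after add eax, 4: eax=108+4=112
after sub edx, 1: edx=5-1=4
cmp edx, 2  (cmp 4,2)
jne L1: taken
after xor ebx, 11: ebx=3^11=8
after mov ebx, [eax]: ebx=M[112]=-3
after xor ebx, 13: ebx=(-3)^13=-16
after mov ebx, [eax]: ebx=M[112]=-3
after add ebx, 11: ebx=(-3)+11=8
after add eax, 4: eax=112+4=116
after sub edx, 1: edx=4-1=3
cmp edx, 2  (cmp 3,2)
jne L1: taken
after xor ebx, 11: ebx=8^11=3
after mov ebx, [eax]: ebx=M[116]=15
after xor ebx, 13: ebx=15^13=2
after mov ebx, [eax]: ebx=M[116]=15
after add ebx, 11: ebx=15+11=26
after add eax, 4: eax=116+4=120
after sub edx, 1: edx=3-1=2
cmp edx, 2  (cmp 2,2)
jne L1: not taken
after and ebx, 240: ebx=26&240=16
mov [116], ebx → M[116]=16
halt.

16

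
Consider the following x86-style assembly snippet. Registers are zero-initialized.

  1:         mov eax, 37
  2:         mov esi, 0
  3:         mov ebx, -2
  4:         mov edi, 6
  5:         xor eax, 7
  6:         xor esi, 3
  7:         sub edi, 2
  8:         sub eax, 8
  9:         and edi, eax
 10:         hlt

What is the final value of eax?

26

eax=37
esi=0
ebx=-2
edi=6
eax=37^7=34
esi=0^3=3
edi=6-2=4
eax=34-8=26
edi=4&26=0
halt.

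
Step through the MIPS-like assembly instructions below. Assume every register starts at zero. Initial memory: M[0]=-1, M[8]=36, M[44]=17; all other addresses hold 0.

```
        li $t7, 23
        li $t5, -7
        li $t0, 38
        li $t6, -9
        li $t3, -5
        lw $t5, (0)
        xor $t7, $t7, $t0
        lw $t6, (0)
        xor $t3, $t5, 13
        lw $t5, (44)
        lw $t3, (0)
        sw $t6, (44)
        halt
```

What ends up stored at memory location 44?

$t7=23
$t5=-7
$t0=38
$t6=-9
$t3=-5
$t5=M[0]=-1
$t7=23^38=49
$t6=M[0]=-1
$t3=(-1)^13=-14
$t5=M[44]=17
$t3=M[0]=-1
sw $t6, (44) → M[44]=-1
halt.

-1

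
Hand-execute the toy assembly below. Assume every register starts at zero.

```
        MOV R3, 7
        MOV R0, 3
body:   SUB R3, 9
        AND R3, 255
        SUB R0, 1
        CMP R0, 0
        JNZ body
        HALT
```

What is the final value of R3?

236

R3=7
R0=3
R3=7-9=-2
R3=(-2)&255=254
R0=3-1=2
CMP R0, 0  (cmp 2,0)
JNZ body: taken
R3=254-9=245
R3=245&255=245
R0=2-1=1
CMP R0, 0  (cmp 1,0)
JNZ body: taken
R3=245-9=236
R3=236&255=236
R0=1-1=0
CMP R0, 0  (cmp 0,0)
JNZ body: not taken
halt.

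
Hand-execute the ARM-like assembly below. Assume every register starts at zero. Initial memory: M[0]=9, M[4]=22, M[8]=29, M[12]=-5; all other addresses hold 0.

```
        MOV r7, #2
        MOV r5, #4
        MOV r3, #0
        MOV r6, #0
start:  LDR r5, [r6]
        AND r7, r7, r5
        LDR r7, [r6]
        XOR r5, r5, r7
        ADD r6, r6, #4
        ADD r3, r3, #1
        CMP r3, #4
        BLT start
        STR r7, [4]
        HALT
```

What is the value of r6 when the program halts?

after MOV r7, #2: r7=2
after MOV r5, #4: r5=4
after MOV r3, #0: r3=0
after MOV r6, #0: r6=0
after LDR r5, [r6]: r5=M[0]=9
after AND r7, r7, r5: r7=2&9=0
after LDR r7, [r6]: r7=M[0]=9
after XOR r5, r5, r7: r5=9^9=0
after ADD r6, r6, #4: r6=0+4=4
after ADD r3, r3, #1: r3=0+1=1
CMP r3, #4  (cmp 1,4)
BLT start: taken
after LDR r5, [r6]: r5=M[4]=22
after AND r7, r7, r5: r7=9&22=0
after LDR r7, [r6]: r7=M[4]=22
after XOR r5, r5, r7: r5=22^22=0
after ADD r6, r6, #4: r6=4+4=8
after ADD r3, r3, #1: r3=1+1=2
CMP r3, #4  (cmp 2,4)
BLT start: taken
after LDR r5, [r6]: r5=M[8]=29
after AND r7, r7, r5: r7=22&29=20
after LDR r7, [r6]: r7=M[8]=29
after XOR r5, r5, r7: r5=29^29=0
after ADD r6, r6, #4: r6=8+4=12
after ADD r3, r3, #1: r3=2+1=3
CMP r3, #4  (cmp 3,4)
BLT start: taken
after LDR r5, [r6]: r5=M[12]=-5
after AND r7, r7, r5: r7=29&(-5)=25
after LDR r7, [r6]: r7=M[12]=-5
after XOR r5, r5, r7: r5=(-5)^(-5)=0
after ADD r6, r6, #4: r6=12+4=16
after ADD r3, r3, #1: r3=3+1=4
CMP r3, #4  (cmp 4,4)
BLT start: not taken
STR r7, [4] → M[4]=-5
halt.

16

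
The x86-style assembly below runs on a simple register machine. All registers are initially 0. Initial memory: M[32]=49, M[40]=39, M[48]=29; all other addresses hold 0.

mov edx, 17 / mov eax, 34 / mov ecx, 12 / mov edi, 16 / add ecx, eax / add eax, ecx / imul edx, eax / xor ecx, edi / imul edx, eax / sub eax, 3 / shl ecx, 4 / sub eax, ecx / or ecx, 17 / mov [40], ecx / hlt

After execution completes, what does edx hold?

108800

mov edx, 17 → edx=17
mov eax, 34 → eax=34
mov ecx, 12 → ecx=12
mov edi, 16 → edi=16
add ecx, eax → ecx=12+34=46
add eax, ecx → eax=34+46=80
imul edx, eax → edx=17*80=1360
xor ecx, edi → ecx=46^16=62
imul edx, eax → edx=1360*80=108800
sub eax, 3 → eax=80-3=77
shl ecx, 4 → ecx=62<<4=992
sub eax, ecx → eax=77-992=-915
or ecx, 17 → ecx=992|17=1009
mov [40], ecx → M[40]=1009
halt.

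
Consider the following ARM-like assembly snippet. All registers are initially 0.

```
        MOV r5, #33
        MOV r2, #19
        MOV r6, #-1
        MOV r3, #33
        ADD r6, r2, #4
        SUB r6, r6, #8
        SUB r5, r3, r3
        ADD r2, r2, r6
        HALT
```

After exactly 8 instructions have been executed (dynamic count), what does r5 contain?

0

MOV r5, #33 → r5=33
MOV r2, #19 → r2=19
MOV r6, #-1 → r6=-1
MOV r3, #33 → r3=33
ADD r6, r2, #4 → r6=19+4=23
SUB r6, r6, #8 → r6=23-8=15
SUB r5, r3, r3 → r5=33-33=0
ADD r2, r2, r6 → r2=19+15=34
After step 8: r5 = 0.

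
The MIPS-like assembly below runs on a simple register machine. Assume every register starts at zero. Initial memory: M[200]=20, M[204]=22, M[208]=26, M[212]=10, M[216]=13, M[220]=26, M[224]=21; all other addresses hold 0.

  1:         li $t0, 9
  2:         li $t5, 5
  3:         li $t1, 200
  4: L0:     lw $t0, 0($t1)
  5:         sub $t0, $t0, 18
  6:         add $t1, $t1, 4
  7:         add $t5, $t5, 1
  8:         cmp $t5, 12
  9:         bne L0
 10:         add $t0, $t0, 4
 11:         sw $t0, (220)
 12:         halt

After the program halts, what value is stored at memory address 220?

7

li $t0, 9 → $t0=9
li $t5, 5 → $t5=5
li $t1, 200 → $t1=200
lw $t0, 0($t1) → $t0=M[200]=20
sub $t0, $t0, 18 → $t0=20-18=2
add $t1, $t1, 4 → $t1=200+4=204
add $t5, $t5, 1 → $t5=5+1=6
cmp $t5, 12  (cmp 6,12)
bne L0: taken
lw $t0, 0($t1) → $t0=M[204]=22
sub $t0, $t0, 18 → $t0=22-18=4
add $t1, $t1, 4 → $t1=204+4=208
add $t5, $t5, 1 → $t5=6+1=7
cmp $t5, 12  (cmp 7,12)
bne L0: taken
lw $t0, 0($t1) → $t0=M[208]=26
sub $t0, $t0, 18 → $t0=26-18=8
add $t1, $t1, 4 → $t1=208+4=212
add $t5, $t5, 1 → $t5=7+1=8
cmp $t5, 12  (cmp 8,12)
bne L0: taken
lw $t0, 0($t1) → $t0=M[212]=10
sub $t0, $t0, 18 → $t0=10-18=-8
add $t1, $t1, 4 → $t1=212+4=216
add $t5, $t5, 1 → $t5=8+1=9
cmp $t5, 12  (cmp 9,12)
bne L0: taken
lw $t0, 0($t1) → $t0=M[216]=13
sub $t0, $t0, 18 → $t0=13-18=-5
add $t1, $t1, 4 → $t1=216+4=220
add $t5, $t5, 1 → $t5=9+1=10
cmp $t5, 12  (cmp 10,12)
bne L0: taken
lw $t0, 0($t1) → $t0=M[220]=26
sub $t0, $t0, 18 → $t0=26-18=8
add $t1, $t1, 4 → $t1=220+4=224
add $t5, $t5, 1 → $t5=10+1=11
cmp $t5, 12  (cmp 11,12)
bne L0: taken
lw $t0, 0($t1) → $t0=M[224]=21
sub $t0, $t0, 18 → $t0=21-18=3
add $t1, $t1, 4 → $t1=224+4=228
add $t5, $t5, 1 → $t5=11+1=12
cmp $t5, 12  (cmp 12,12)
bne L0: not taken
add $t0, $t0, 4 → $t0=3+4=7
sw $t0, (220) → M[220]=7
halt.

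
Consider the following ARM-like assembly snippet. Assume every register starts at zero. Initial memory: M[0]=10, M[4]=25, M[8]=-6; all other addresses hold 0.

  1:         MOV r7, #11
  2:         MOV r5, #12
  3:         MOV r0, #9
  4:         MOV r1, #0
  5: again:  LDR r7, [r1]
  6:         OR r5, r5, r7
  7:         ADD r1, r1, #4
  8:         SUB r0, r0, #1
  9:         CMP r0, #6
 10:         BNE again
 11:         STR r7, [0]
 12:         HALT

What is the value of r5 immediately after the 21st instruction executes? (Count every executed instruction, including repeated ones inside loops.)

after MOV r7, #11: r7=11
after MOV r5, #12: r5=12
after MOV r0, #9: r0=9
after MOV r1, #0: r1=0
after LDR r7, [r1]: r7=M[0]=10
after OR r5, r5, r7: r5=12|10=14
after ADD r1, r1, #4: r1=0+4=4
after SUB r0, r0, #1: r0=9-1=8
CMP r0, #6  (cmp 8,6)
BNE again: taken
after LDR r7, [r1]: r7=M[4]=25
after OR r5, r5, r7: r5=14|25=31
after ADD r1, r1, #4: r1=4+4=8
after SUB r0, r0, #1: r0=8-1=7
CMP r0, #6  (cmp 7,6)
BNE again: taken
after LDR r7, [r1]: r7=M[8]=-6
after OR r5, r5, r7: r5=31|(-6)=-1
after ADD r1, r1, #4: r1=8+4=12
after SUB r0, r0, #1: r0=7-1=6
CMP r0, #6  (cmp 6,6)
After step 21: r5 = -1.

-1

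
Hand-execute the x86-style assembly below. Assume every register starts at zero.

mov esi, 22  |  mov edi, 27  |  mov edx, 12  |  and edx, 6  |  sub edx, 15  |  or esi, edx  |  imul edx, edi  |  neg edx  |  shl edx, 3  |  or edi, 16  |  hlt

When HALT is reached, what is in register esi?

-9

after mov esi, 22: esi=22
after mov edi, 27: edi=27
after mov edx, 12: edx=12
after and edx, 6: edx=12&6=4
after sub edx, 15: edx=4-15=-11
after or esi, edx: esi=22|(-11)=-9
after imul edx, edi: edx=(-11)*27=-297
after neg edx: edx=-(-297)=297
after shl edx, 3: edx=297<<3=2376
after or edi, 16: edi=27|16=27
halt.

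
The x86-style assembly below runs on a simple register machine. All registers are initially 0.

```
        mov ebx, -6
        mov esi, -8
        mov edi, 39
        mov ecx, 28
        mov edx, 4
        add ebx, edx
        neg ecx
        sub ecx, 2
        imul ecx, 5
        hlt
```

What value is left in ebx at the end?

mov ebx, -6 → ebx=-6
mov esi, -8 → esi=-8
mov edi, 39 → edi=39
mov ecx, 28 → ecx=28
mov edx, 4 → edx=4
add ebx, edx → ebx=(-6)+4=-2
neg ecx → ecx=-(28)=-28
sub ecx, 2 → ecx=(-28)-2=-30
imul ecx, 5 → ecx=(-30)*5=-150
halt.

-2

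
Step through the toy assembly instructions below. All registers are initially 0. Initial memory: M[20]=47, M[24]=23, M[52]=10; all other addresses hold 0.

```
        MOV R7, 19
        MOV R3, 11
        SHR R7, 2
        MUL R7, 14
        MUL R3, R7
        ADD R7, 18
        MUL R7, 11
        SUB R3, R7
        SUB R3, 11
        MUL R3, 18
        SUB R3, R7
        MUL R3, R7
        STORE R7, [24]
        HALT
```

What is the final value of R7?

R7=19
R3=11
R7=19>>2=4
R7=4*14=56
R3=11*56=616
R7=56+18=74
R7=74*11=814
R3=616-814=-198
R3=(-198)-11=-209
R3=(-209)*18=-3762
R3=(-3762)-814=-4576
R3=(-4576)*814=-3724864
STORE R7, [24] → M[24]=814
halt.

814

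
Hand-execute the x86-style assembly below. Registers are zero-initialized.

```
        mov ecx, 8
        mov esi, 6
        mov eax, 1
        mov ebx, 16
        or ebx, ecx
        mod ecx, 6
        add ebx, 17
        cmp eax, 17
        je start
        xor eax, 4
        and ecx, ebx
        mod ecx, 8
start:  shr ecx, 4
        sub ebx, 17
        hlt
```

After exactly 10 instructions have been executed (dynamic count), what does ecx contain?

2

after mov ecx, 8: ecx=8
after mov esi, 6: esi=6
after mov eax, 1: eax=1
after mov ebx, 16: ebx=16
after or ebx, ecx: ebx=16|8=24
after mod ecx, 6: ecx=8%6=2
after add ebx, 17: ebx=24+17=41
cmp eax, 17  (cmp 1,17)
je start: not taken
after xor eax, 4: eax=1^4=5
After step 10: ecx = 2.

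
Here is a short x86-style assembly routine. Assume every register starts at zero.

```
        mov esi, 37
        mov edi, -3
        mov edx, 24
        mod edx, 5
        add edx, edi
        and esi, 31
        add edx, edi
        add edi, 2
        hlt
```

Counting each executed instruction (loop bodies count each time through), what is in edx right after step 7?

mov esi, 37 → esi=37
mov edi, -3 → edi=-3
mov edx, 24 → edx=24
mod edx, 5 → edx=24%5=4
add edx, edi → edx=4+(-3)=1
and esi, 31 → esi=37&31=5
add edx, edi → edx=1+(-3)=-2
After step 7: edx = -2.

-2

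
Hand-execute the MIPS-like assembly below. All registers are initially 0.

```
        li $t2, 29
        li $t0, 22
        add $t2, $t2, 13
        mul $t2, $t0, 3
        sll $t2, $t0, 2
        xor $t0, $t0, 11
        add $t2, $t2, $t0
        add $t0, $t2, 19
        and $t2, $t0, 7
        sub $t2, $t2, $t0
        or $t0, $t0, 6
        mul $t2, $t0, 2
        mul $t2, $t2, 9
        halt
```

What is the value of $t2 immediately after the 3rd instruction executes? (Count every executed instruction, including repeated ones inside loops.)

42

li $t2, 29 → $t2=29
li $t0, 22 → $t0=22
add $t2, $t2, 13 → $t2=29+13=42
After step 3: $t2 = 42.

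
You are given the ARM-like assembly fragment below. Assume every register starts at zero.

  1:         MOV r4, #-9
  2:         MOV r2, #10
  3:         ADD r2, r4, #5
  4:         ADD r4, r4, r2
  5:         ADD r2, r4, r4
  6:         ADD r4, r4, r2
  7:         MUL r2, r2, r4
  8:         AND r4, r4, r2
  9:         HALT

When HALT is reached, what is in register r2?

MOV r4, #-9 → r4=-9
MOV r2, #10 → r2=10
ADD r2, r4, #5 → r2=(-9)+5=-4
ADD r4, r4, r2 → r4=(-9)+(-4)=-13
ADD r2, r4, r4 → r2=(-13)+(-13)=-26
ADD r4, r4, r2 → r4=(-13)+(-26)=-39
MUL r2, r2, r4 → r2=(-26)*(-39)=1014
AND r4, r4, r2 → r4=(-39)&1014=976
halt.

1014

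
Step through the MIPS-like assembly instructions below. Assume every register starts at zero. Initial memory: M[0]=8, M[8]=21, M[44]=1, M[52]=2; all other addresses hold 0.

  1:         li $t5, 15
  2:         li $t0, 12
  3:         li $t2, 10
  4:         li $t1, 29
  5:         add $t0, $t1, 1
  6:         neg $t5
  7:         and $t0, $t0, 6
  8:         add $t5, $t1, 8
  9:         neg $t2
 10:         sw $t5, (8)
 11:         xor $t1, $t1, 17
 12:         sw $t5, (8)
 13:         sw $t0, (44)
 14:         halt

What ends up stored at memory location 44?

6

$t5=15
$t0=12
$t2=10
$t1=29
$t0=29+1=30
$t5=-(15)=-15
$t0=30&6=6
$t5=29+8=37
$t2=-(10)=-10
sw $t5, (8) → M[8]=37
$t1=29^17=12
sw $t5, (8) → M[8]=37
sw $t0, (44) → M[44]=6
halt.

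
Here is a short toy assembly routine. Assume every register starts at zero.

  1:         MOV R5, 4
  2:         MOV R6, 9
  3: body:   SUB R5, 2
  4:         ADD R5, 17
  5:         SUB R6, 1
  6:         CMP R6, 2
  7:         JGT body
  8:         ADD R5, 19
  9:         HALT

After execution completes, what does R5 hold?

MOV R5, 4 → R5=4
MOV R6, 9 → R6=9
SUB R5, 2 → R5=4-2=2
ADD R5, 17 → R5=2+17=19
SUB R6, 1 → R6=9-1=8
CMP R6, 2  (cmp 8,2)
JGT body: taken
SUB R5, 2 → R5=19-2=17
ADD R5, 17 → R5=17+17=34
SUB R6, 1 → R6=8-1=7
CMP R6, 2  (cmp 7,2)
JGT body: taken
SUB R5, 2 → R5=34-2=32
ADD R5, 17 → R5=32+17=49
SUB R6, 1 → R6=7-1=6
CMP R6, 2  (cmp 6,2)
JGT body: taken
SUB R5, 2 → R5=49-2=47
ADD R5, 17 → R5=47+17=64
SUB R6, 1 → R6=6-1=5
CMP R6, 2  (cmp 5,2)
JGT body: taken
SUB R5, 2 → R5=64-2=62
ADD R5, 17 → R5=62+17=79
SUB R6, 1 → R6=5-1=4
CMP R6, 2  (cmp 4,2)
JGT body: taken
SUB R5, 2 → R5=79-2=77
ADD R5, 17 → R5=77+17=94
SUB R6, 1 → R6=4-1=3
CMP R6, 2  (cmp 3,2)
JGT body: taken
SUB R5, 2 → R5=94-2=92
ADD R5, 17 → R5=92+17=109
SUB R6, 1 → R6=3-1=2
CMP R6, 2  (cmp 2,2)
JGT body: not taken
ADD R5, 19 → R5=109+19=128
halt.

128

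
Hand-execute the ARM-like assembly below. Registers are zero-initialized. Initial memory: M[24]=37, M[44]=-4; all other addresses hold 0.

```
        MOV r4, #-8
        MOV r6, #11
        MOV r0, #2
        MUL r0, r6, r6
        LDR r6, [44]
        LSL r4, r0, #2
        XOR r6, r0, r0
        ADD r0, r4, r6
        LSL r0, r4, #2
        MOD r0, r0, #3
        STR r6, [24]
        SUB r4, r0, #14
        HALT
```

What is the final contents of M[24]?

after MOV r4, #-8: r4=-8
after MOV r6, #11: r6=11
after MOV r0, #2: r0=2
after MUL r0, r6, r6: r0=11*11=121
after LDR r6, [44]: r6=M[44]=-4
after LSL r4, r0, #2: r4=121<<2=484
after XOR r6, r0, r0: r6=121^121=0
after ADD r0, r4, r6: r0=484+0=484
after LSL r0, r4, #2: r0=484<<2=1936
after MOD r0, r0, #3: r0=1936%3=1
STR r6, [24] → M[24]=0
after SUB r4, r0, #14: r4=1-14=-13
halt.

0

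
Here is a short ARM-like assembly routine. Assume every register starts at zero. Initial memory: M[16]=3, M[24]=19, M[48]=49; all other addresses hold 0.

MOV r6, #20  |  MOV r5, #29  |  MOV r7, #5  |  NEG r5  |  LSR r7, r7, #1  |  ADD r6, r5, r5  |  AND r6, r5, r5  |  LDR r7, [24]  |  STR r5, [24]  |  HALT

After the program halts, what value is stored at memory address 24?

r6=20
r5=29
r7=5
r5=-(29)=-29
r7=5>>1=2
r6=(-29)+(-29)=-58
r6=(-29)&(-29)=-29
r7=M[24]=19
STR r5, [24] → M[24]=-29
halt.

-29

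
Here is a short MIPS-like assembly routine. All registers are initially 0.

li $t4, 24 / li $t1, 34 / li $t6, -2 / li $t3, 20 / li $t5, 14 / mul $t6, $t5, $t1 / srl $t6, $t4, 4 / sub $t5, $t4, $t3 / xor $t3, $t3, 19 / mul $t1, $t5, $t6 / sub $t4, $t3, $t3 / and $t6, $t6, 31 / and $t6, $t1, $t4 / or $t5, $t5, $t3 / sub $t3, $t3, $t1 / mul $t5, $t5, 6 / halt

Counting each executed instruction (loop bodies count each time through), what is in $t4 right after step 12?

li $t4, 24 → $t4=24
li $t1, 34 → $t1=34
li $t6, -2 → $t6=-2
li $t3, 20 → $t3=20
li $t5, 14 → $t5=14
mul $t6, $t5, $t1 → $t6=14*34=476
srl $t6, $t4, 4 → $t6=24>>4=1
sub $t5, $t4, $t3 → $t5=24-20=4
xor $t3, $t3, 19 → $t3=20^19=7
mul $t1, $t5, $t6 → $t1=4*1=4
sub $t4, $t3, $t3 → $t4=7-7=0
and $t6, $t6, 31 → $t6=1&31=1
After step 12: $t4 = 0.

0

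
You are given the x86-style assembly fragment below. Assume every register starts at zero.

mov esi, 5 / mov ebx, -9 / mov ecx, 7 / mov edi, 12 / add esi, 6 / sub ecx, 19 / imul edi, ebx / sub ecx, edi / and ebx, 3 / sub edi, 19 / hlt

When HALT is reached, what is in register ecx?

96

esi=5
ebx=-9
ecx=7
edi=12
esi=5+6=11
ecx=7-19=-12
edi=12*(-9)=-108
ecx=(-12)-(-108)=96
ebx=(-9)&3=3
edi=(-108)-19=-127
halt.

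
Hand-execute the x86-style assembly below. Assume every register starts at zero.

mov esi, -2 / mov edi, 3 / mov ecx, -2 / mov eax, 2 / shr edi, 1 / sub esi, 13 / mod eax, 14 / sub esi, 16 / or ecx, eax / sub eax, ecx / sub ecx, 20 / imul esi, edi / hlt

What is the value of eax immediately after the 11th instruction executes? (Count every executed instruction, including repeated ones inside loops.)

4

after mov esi, -2: esi=-2
after mov edi, 3: edi=3
after mov ecx, -2: ecx=-2
after mov eax, 2: eax=2
after shr edi, 1: edi=3>>1=1
after sub esi, 13: esi=(-2)-13=-15
after mod eax, 14: eax=2%14=2
after sub esi, 16: esi=(-15)-16=-31
after or ecx, eax: ecx=(-2)|2=-2
after sub eax, ecx: eax=2-(-2)=4
after sub ecx, 20: ecx=(-2)-20=-22
After step 11: eax = 4.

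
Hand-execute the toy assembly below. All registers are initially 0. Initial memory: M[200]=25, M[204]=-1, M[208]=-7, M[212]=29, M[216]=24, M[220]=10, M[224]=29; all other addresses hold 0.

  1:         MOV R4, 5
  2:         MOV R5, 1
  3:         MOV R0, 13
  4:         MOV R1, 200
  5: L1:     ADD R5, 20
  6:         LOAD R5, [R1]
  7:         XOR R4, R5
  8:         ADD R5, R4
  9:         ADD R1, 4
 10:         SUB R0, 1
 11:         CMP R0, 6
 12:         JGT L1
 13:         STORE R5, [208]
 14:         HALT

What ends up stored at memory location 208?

R4=5
R5=1
R0=13
R1=200
R5=1+20=21
R5=M[200]=25
R4=5^25=28
R5=25+28=53
R1=200+4=204
R0=13-1=12
CMP R0, 6  (cmp 12,6)
JGT L1: taken
R5=53+20=73
R5=M[204]=-1
R4=28^(-1)=-29
R5=(-1)+(-29)=-30
R1=204+4=208
R0=12-1=11
CMP R0, 6  (cmp 11,6)
JGT L1: taken
R5=(-30)+20=-10
R5=M[208]=-7
R4=(-29)^(-7)=26
R5=(-7)+26=19
R1=208+4=212
R0=11-1=10
CMP R0, 6  (cmp 10,6)
JGT L1: taken
R5=19+20=39
R5=M[212]=29
R4=26^29=7
R5=29+7=36
R1=212+4=216
R0=10-1=9
CMP R0, 6  (cmp 9,6)
JGT L1: taken
R5=36+20=56
R5=M[216]=24
R4=7^24=31
R5=24+31=55
R1=216+4=220
R0=9-1=8
CMP R0, 6  (cmp 8,6)
JGT L1: taken
R5=55+20=75
R5=M[220]=10
R4=31^10=21
R5=10+21=31
R1=220+4=224
R0=8-1=7
CMP R0, 6  (cmp 7,6)
JGT L1: taken
R5=31+20=51
R5=M[224]=29
R4=21^29=8
R5=29+8=37
R1=224+4=228
R0=7-1=6
CMP R0, 6  (cmp 6,6)
JGT L1: not taken
STORE R5, [208] → M[208]=37
halt.

37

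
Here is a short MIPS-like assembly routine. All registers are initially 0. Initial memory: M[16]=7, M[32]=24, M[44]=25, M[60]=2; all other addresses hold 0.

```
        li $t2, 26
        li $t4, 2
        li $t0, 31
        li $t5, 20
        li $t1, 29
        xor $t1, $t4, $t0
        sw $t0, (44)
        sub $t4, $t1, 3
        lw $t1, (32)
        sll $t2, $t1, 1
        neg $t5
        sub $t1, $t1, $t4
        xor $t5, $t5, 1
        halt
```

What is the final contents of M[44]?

31

after li $t2, 26: $t2=26
after li $t4, 2: $t4=2
after li $t0, 31: $t0=31
after li $t5, 20: $t5=20
after li $t1, 29: $t1=29
after xor $t1, $t4, $t0: $t1=2^31=29
sw $t0, (44) → M[44]=31
after sub $t4, $t1, 3: $t4=29-3=26
after lw $t1, (32): $t1=M[32]=24
after sll $t2, $t1, 1: $t2=24<<1=48
after neg $t5: $t5=-(20)=-20
after sub $t1, $t1, $t4: $t1=24-26=-2
after xor $t5, $t5, 1: $t5=(-20)^1=-19
halt.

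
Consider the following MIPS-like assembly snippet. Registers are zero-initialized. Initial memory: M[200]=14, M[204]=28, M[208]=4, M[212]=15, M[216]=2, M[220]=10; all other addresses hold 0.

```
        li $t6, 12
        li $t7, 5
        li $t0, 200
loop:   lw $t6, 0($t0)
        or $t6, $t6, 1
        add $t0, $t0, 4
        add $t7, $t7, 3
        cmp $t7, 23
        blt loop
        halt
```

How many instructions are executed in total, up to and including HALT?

after li $t6, 12: $t6=12
after li $t7, 5: $t7=5
after li $t0, 200: $t0=200
after lw $t6, 0($t0): $t6=M[200]=14
after or $t6, $t6, 1: $t6=14|1=15
after add $t0, $t0, 4: $t0=200+4=204
after add $t7, $t7, 3: $t7=5+3=8
cmp $t7, 23  (cmp 8,23)
blt loop: taken
after lw $t6, 0($t0): $t6=M[204]=28
after or $t6, $t6, 1: $t6=28|1=29
after add $t0, $t0, 4: $t0=204+4=208
after add $t7, $t7, 3: $t7=8+3=11
cmp $t7, 23  (cmp 11,23)
blt loop: taken
after lw $t6, 0($t0): $t6=M[208]=4
after or $t6, $t6, 1: $t6=4|1=5
after add $t0, $t0, 4: $t0=208+4=212
after add $t7, $t7, 3: $t7=11+3=14
cmp $t7, 23  (cmp 14,23)
blt loop: taken
after lw $t6, 0($t0): $t6=M[212]=15
after or $t6, $t6, 1: $t6=15|1=15
after add $t0, $t0, 4: $t0=212+4=216
after add $t7, $t7, 3: $t7=14+3=17
cmp $t7, 23  (cmp 17,23)
blt loop: taken
after lw $t6, 0($t0): $t6=M[216]=2
after or $t6, $t6, 1: $t6=2|1=3
after add $t0, $t0, 4: $t0=216+4=220
after add $t7, $t7, 3: $t7=17+3=20
cmp $t7, 23  (cmp 20,23)
blt loop: taken
after lw $t6, 0($t0): $t6=M[220]=10
after or $t6, $t6, 1: $t6=10|1=11
after add $t0, $t0, 4: $t0=220+4=224
after add $t7, $t7, 3: $t7=20+3=23
cmp $t7, 23  (cmp 23,23)
blt loop: not taken
halt.
Total executed instructions: 40.

40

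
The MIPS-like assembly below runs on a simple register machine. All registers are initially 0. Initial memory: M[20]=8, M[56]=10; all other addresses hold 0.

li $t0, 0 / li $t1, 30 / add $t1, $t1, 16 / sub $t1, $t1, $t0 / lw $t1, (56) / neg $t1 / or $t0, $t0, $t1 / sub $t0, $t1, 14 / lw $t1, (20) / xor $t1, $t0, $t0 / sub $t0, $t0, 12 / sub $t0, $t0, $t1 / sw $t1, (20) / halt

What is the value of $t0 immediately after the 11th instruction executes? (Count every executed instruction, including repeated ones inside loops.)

li $t0, 0 → $t0=0
li $t1, 30 → $t1=30
add $t1, $t1, 16 → $t1=30+16=46
sub $t1, $t1, $t0 → $t1=46-0=46
lw $t1, (56) → $t1=M[56]=10
neg $t1 → $t1=-(10)=-10
or $t0, $t0, $t1 → $t0=0|(-10)=-10
sub $t0, $t1, 14 → $t0=(-10)-14=-24
lw $t1, (20) → $t1=M[20]=8
xor $t1, $t0, $t0 → $t1=(-24)^(-24)=0
sub $t0, $t0, 12 → $t0=(-24)-12=-36
After step 11: $t0 = -36.

-36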